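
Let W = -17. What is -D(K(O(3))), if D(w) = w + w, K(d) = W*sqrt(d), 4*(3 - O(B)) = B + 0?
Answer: 51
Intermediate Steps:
O(B) = 3 - B/4 (O(B) = 3 - (B + 0)/4 = 3 - B/4)
K(d) = -17*sqrt(d)
D(w) = 2*w
-D(K(O(3))) = -2*(-17*sqrt(3 - 1/4*3)) = -2*(-17*sqrt(3 - 3/4)) = -2*(-17*sqrt(9/4)) = -2*(-17*3/2) = -2*(-51)/2 = -1*(-51) = 51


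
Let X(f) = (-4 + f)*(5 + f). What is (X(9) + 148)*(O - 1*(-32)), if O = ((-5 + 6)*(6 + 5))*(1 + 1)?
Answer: 11772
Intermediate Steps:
O = 22 (O = (1*11)*2 = 11*2 = 22)
(X(9) + 148)*(O - 1*(-32)) = ((-20 + 9 + 9**2) + 148)*(22 - 1*(-32)) = ((-20 + 9 + 81) + 148)*(22 + 32) = (70 + 148)*54 = 218*54 = 11772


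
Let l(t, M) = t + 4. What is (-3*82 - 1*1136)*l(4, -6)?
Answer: -11056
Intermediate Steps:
l(t, M) = 4 + t
(-3*82 - 1*1136)*l(4, -6) = (-3*82 - 1*1136)*(4 + 4) = (-246 - 1136)*8 = -1382*8 = -11056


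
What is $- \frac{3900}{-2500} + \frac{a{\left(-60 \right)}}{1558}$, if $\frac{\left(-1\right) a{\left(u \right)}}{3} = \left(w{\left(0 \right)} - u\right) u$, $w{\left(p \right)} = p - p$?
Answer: $\frac{165381}{19475} \approx 8.492$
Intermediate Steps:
$w{\left(p \right)} = 0$
$a{\left(u \right)} = 3 u^{2}$ ($a{\left(u \right)} = - 3 \left(0 - u\right) u = - 3 - u u = - 3 \left(- u^{2}\right) = 3 u^{2}$)
$- \frac{3900}{-2500} + \frac{a{\left(-60 \right)}}{1558} = - \frac{3900}{-2500} + \frac{3 \left(-60\right)^{2}}{1558} = \left(-3900\right) \left(- \frac{1}{2500}\right) + 3 \cdot 3600 \cdot \frac{1}{1558} = \frac{39}{25} + 10800 \cdot \frac{1}{1558} = \frac{39}{25} + \frac{5400}{779} = \frac{165381}{19475}$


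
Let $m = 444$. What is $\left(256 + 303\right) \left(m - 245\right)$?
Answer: $111241$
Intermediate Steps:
$\left(256 + 303\right) \left(m - 245\right) = \left(256 + 303\right) \left(444 - 245\right) = 559 \cdot 199 = 111241$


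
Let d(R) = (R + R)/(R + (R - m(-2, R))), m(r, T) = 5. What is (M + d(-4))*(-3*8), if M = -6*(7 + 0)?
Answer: 12912/13 ≈ 993.23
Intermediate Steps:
d(R) = 2*R/(-5 + 2*R) (d(R) = (R + R)/(R + (R - 1*5)) = (2*R)/(R + (R - 5)) = (2*R)/(R + (-5 + R)) = (2*R)/(-5 + 2*R) = 2*R/(-5 + 2*R))
M = -42 (M = -6*7 = -42)
(M + d(-4))*(-3*8) = (-42 + 2*(-4)/(-5 + 2*(-4)))*(-3*8) = (-42 + 2*(-4)/(-5 - 8))*(-24) = (-42 + 2*(-4)/(-13))*(-24) = (-42 + 2*(-4)*(-1/13))*(-24) = (-42 + 8/13)*(-24) = -538/13*(-24) = 12912/13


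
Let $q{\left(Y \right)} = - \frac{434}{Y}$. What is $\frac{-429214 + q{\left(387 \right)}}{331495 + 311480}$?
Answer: $- \frac{166106252}{248831325} \approx -0.66755$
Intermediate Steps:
$\frac{-429214 + q{\left(387 \right)}}{331495 + 311480} = \frac{-429214 - \frac{434}{387}}{331495 + 311480} = \frac{-429214 - \frac{434}{387}}{642975} = \left(-429214 - \frac{434}{387}\right) \frac{1}{642975} = \left(- \frac{166106252}{387}\right) \frac{1}{642975} = - \frac{166106252}{248831325}$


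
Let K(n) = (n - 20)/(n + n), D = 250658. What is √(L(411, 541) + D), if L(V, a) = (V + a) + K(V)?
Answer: √170009172642/822 ≈ 501.61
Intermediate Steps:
K(n) = (-20 + n)/(2*n) (K(n) = (-20 + n)/((2*n)) = (-20 + n)*(1/(2*n)) = (-20 + n)/(2*n))
L(V, a) = V + a + (-20 + V)/(2*V) (L(V, a) = (V + a) + (-20 + V)/(2*V) = V + a + (-20 + V)/(2*V))
√(L(411, 541) + D) = √((½ + 411 + 541 - 10/411) + 250658) = √(782935/822 + 250658) = √(206823811/822) = √170009172642/822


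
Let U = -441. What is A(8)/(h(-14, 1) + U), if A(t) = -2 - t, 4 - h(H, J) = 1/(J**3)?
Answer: 5/219 ≈ 0.022831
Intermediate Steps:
h(H, J) = 4 - 1/J**3 (h(H, J) = 4 - 1/(J**3) = 4 - 1/J**3)
A(8)/(h(-14, 1) + U) = (-2 - 1*8)/((4 - 1/1**3) - 441) = (-2 - 8)/((4 - 1*1) - 441) = -10/((4 - 1) - 441) = -10/(3 - 441) = -10/(-438) = -10*(-1/438) = 5/219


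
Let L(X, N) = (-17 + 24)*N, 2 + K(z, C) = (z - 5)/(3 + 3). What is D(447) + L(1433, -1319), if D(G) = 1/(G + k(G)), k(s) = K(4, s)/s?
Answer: -11068896271/1198841 ≈ -9233.0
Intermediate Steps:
K(z, C) = -17/6 + z/6 (K(z, C) = -2 + (z - 5)/(3 + 3) = -2 + (-5 + z)/6 = -2 + (-5 + z)*(⅙) = -2 + (-⅚ + z/6) = -17/6 + z/6)
k(s) = -13/(6*s) (k(s) = (-17/6 + (⅙)*4)/s = (-17/6 + ⅔)/s = -13/(6*s))
D(G) = 1/(G - 13/(6*G))
L(X, N) = 7*N
D(447) + L(1433, -1319) = 6*447/(-13 + 6*447²) + 7*(-1319) = 6*447/(-13 + 6*199809) - 9233 = 6*447/(-13 + 1198854) - 9233 = 6*447/1198841 - 9233 = 6*447*(1/1198841) - 9233 = 2682/1198841 - 9233 = -11068896271/1198841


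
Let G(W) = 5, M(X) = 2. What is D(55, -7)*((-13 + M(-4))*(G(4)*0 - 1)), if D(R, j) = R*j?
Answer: -4235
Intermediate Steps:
D(55, -7)*((-13 + M(-4))*(G(4)*0 - 1)) = (55*(-7))*((-13 + 2)*(5*0 - 1)) = -(-4235)*(0 - 1) = -(-4235)*(-1) = -385*11 = -4235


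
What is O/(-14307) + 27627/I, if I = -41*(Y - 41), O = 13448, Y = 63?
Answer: -407389585/12904914 ≈ -31.569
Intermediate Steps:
I = -902 (I = -41*(63 - 41) = -41*22 = -902)
O/(-14307) + 27627/I = 13448/(-14307) + 27627/(-902) = 13448*(-1/14307) + 27627*(-1/902) = -13448/14307 - 27627/902 = -407389585/12904914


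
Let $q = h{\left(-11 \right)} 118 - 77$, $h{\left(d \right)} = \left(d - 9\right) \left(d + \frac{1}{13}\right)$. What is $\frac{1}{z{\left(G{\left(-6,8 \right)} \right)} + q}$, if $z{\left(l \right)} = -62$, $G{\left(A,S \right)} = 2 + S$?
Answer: $\frac{13}{333313} \approx 3.9002 \cdot 10^{-5}$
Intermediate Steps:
$h{\left(d \right)} = \left(-9 + d\right) \left(\frac{1}{13} + d\right)$ ($h{\left(d \right)} = \left(-9 + d\right) \left(d + \frac{1}{13}\right) = \left(-9 + d\right) \left(\frac{1}{13} + d\right)$)
$q = \frac{334119}{13}$ ($q = \left(- \frac{9}{13} + \left(-11\right)^{2} - - \frac{1276}{13}\right) 118 - 77 = \left(- \frac{9}{13} + 121 + \frac{1276}{13}\right) 118 - 77 = \frac{2840}{13} \cdot 118 - 77 = \frac{335120}{13} - 77 = \frac{334119}{13} \approx 25701.0$)
$\frac{1}{z{\left(G{\left(-6,8 \right)} \right)} + q} = \frac{1}{-62 + \frac{334119}{13}} = \frac{1}{\frac{333313}{13}} = \frac{13}{333313}$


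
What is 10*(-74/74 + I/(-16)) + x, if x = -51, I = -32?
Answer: -41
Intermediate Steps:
10*(-74/74 + I/(-16)) + x = 10*(-74/74 - 32/(-16)) - 51 = 10*(-74*1/74 - 32*(-1/16)) - 51 = 10*(-1 + 2) - 51 = 10*1 - 51 = 10 - 51 = -41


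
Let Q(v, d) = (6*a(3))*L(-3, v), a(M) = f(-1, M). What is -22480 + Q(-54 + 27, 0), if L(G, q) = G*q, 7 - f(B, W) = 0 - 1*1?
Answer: -18592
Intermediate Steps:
f(B, W) = 8 (f(B, W) = 7 - (0 - 1*1) = 7 - (0 - 1) = 7 - 1*(-1) = 7 + 1 = 8)
a(M) = 8
Q(v, d) = -144*v (Q(v, d) = (6*8)*(-3*v) = 48*(-3*v) = -144*v)
-22480 + Q(-54 + 27, 0) = -22480 - 144*(-54 + 27) = -22480 - 144*(-27) = -22480 + 3888 = -18592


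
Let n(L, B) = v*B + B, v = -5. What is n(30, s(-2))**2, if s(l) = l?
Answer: 64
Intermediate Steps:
n(L, B) = -4*B (n(L, B) = -5*B + B = -4*B)
n(30, s(-2))**2 = (-4*(-2))**2 = 8**2 = 64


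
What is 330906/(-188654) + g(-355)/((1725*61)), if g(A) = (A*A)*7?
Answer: 2632125172/397022343 ≈ 6.6297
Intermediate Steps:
g(A) = 7*A**2 (g(A) = A**2*7 = 7*A**2)
330906/(-188654) + g(-355)/((1725*61)) = 330906/(-188654) + (7*(-355)**2)/((1725*61)) = 330906*(-1/188654) + (7*126025)/105225 = -165453/94327 + 882175*(1/105225) = -165453/94327 + 35287/4209 = 2632125172/397022343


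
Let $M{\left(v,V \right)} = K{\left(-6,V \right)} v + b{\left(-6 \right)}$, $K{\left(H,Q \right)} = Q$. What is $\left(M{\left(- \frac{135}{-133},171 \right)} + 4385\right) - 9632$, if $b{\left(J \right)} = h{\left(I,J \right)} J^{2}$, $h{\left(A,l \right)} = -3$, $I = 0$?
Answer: $- \frac{36270}{7} \approx -5181.4$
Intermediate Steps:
$b{\left(J \right)} = - 3 J^{2}$
$M{\left(v,V \right)} = -108 + V v$ ($M{\left(v,V \right)} = V v - 3 \left(-6\right)^{2} = V v - 108 = -108 + V v$)
$\left(M{\left(- \frac{135}{-133},171 \right)} + 4385\right) - 9632 = \left(\left(-108 + 171 \left(- \frac{135}{-133}\right)\right) + 4385\right) - 9632 = \left(\left(-108 + 171 \left(\left(-135\right) \left(- \frac{1}{133}\right)\right)\right) + 4385\right) - 9632 = \left(\left(-108 + 171 \cdot \frac{135}{133}\right) + 4385\right) - 9632 = \left(\left(-108 + \frac{1215}{7}\right) + 4385\right) - 9632 = \left(\frac{459}{7} + 4385\right) - 9632 = \frac{31154}{7} - 9632 = - \frac{36270}{7}$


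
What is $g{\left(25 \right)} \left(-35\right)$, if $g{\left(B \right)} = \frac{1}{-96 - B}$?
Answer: $\frac{35}{121} \approx 0.28926$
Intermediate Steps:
$g{\left(25 \right)} \left(-35\right) = - \frac{1}{96 + 25} \left(-35\right) = - \frac{1}{121} \left(-35\right) = \left(-1\right) \frac{1}{121} \left(-35\right) = \left(- \frac{1}{121}\right) \left(-35\right) = \frac{35}{121}$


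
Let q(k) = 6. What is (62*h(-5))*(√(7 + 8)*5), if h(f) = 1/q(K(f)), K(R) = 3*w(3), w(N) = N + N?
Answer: 155*√15/3 ≈ 200.10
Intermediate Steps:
w(N) = 2*N
K(R) = 18 (K(R) = 3*(2*3) = 3*6 = 18)
h(f) = ⅙ (h(f) = 1/6 = ⅙)
(62*h(-5))*(√(7 + 8)*5) = (62*(⅙))*(√(7 + 8)*5) = 31*(√15*5)/3 = 31*(5*√15)/3 = 155*√15/3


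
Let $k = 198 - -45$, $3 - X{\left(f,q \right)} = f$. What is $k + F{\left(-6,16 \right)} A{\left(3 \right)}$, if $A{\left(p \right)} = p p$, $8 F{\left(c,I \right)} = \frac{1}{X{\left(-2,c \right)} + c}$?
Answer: $\frac{1935}{8} \approx 241.88$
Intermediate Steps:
$X{\left(f,q \right)} = 3 - f$
$F{\left(c,I \right)} = \frac{1}{8 \left(5 + c\right)}$ ($F{\left(c,I \right)} = \frac{1}{8 \left(\left(3 - -2\right) + c\right)} = \frac{1}{8 \left(\left(3 + 2\right) + c\right)} = \frac{1}{8 \left(5 + c\right)}$)
$k = 243$ ($k = 198 + 45 = 243$)
$A{\left(p \right)} = p^{2}$
$k + F{\left(-6,16 \right)} A{\left(3 \right)} = 243 + \frac{1}{8 \left(5 - 6\right)} 3^{2} = 243 + \frac{1}{8 \left(-1\right)} 9 = 243 + \frac{1}{8} \left(-1\right) 9 = 243 - \frac{9}{8} = \frac{1935}{8}$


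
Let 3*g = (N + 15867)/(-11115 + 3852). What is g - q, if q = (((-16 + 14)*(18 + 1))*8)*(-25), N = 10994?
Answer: -165623261/21789 ≈ -7601.2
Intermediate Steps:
q = 7600 (q = (-2*19*8)*(-25) = -38*8*(-25) = -304*(-25) = 7600)
g = -26861/21789 (g = ((10994 + 15867)/(-11115 + 3852))/3 = (26861/(-7263))/3 = (26861*(-1/7263))/3 = (⅓)*(-26861/7263) = -26861/21789 ≈ -1.2328)
g - q = -26861/21789 - 1*7600 = -26861/21789 - 7600 = -165623261/21789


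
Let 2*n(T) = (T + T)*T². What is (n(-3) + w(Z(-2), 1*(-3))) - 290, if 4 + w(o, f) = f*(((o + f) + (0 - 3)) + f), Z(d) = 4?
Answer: -306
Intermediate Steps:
n(T) = T³ (n(T) = ((T + T)*T²)/2 = ((2*T)*T²)/2 = (2*T³)/2 = T³)
w(o, f) = -4 + f*(-3 + o + 2*f) (w(o, f) = -4 + f*(((o + f) + (0 - 3)) + f) = -4 + f*(((f + o) - 3) + f) = -4 + f*((-3 + f + o) + f) = -4 + f*(-3 + o + 2*f))
(n(-3) + w(Z(-2), 1*(-3))) - 290 = ((-3)³ + (-4 - 3*(-3) + 2*(1*(-3))² + (1*(-3))*4)) - 290 = (-27 + (-4 - 3*(-3) + 2*(-3)² - 3*4)) - 290 = (-27 + (-4 + 9 + 2*9 - 12)) - 290 = (-27 + (-4 + 9 + 18 - 12)) - 290 = (-27 + 11) - 290 = -16 - 290 = -306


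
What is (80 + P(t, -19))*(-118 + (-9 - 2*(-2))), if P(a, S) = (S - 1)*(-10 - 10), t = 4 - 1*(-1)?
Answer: -59040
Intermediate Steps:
t = 5 (t = 4 + 1 = 5)
P(a, S) = 20 - 20*S (P(a, S) = (-1 + S)*(-20) = 20 - 20*S)
(80 + P(t, -19))*(-118 + (-9 - 2*(-2))) = (80 + (20 - 20*(-19)))*(-118 + (-9 - 2*(-2))) = (80 + (20 + 380))*(-118 + (-9 + 4)) = (80 + 400)*(-118 - 5) = 480*(-123) = -59040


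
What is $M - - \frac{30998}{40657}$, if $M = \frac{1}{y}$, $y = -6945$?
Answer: $\frac{215240453}{282362865} \approx 0.76228$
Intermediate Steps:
$M = - \frac{1}{6945}$ ($M = \frac{1}{-6945} = - \frac{1}{6945} \approx -0.00014399$)
$M - - \frac{30998}{40657} = - \frac{1}{6945} - - \frac{30998}{40657} = - \frac{1}{6945} + \frac{30998}{40657} = \frac{215240453}{282362865}$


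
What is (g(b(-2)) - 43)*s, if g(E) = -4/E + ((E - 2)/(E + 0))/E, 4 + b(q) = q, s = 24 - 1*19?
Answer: -1915/9 ≈ -212.78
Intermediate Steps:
s = 5 (s = 24 - 19 = 5)
b(q) = -4 + q
g(E) = -4/E + (-2 + E)/E² (g(E) = -4/E + ((-2 + E)/E)/E = -4/E + (-2 + E)/E²)
(g(b(-2)) - 43)*s = ((-2 - 3*(-4 - 2))/(-4 - 2)² - 43)*5 = ((-2 - 3*(-6))/(-6)² - 43)*5 = ((-2 + 18)/36 - 43)*5 = ((1/36)*16 - 43)*5 = (4/9 - 43)*5 = -383/9*5 = -1915/9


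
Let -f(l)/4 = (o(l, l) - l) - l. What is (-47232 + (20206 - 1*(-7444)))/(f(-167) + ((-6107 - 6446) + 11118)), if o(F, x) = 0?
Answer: 19582/2771 ≈ 7.0668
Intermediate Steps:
f(l) = 8*l (f(l) = -4*((0 - l) - l) = -4*(-l - l) = -(-8)*l = 8*l)
(-47232 + (20206 - 1*(-7444)))/(f(-167) + ((-6107 - 6446) + 11118)) = (-47232 + (20206 - 1*(-7444)))/(8*(-167) + ((-6107 - 6446) + 11118)) = (-47232 + (20206 + 7444))/(-1336 + (-12553 + 11118)) = (-47232 + 27650)/(-1336 - 1435) = -19582/(-2771) = -19582*(-1/2771) = 19582/2771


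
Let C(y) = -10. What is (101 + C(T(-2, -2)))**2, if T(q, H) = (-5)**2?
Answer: 8281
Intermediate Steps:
T(q, H) = 25
(101 + C(T(-2, -2)))**2 = (101 - 10)**2 = 91**2 = 8281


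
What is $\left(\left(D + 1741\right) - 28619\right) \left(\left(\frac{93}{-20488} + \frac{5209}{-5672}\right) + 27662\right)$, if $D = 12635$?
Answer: $- \frac{2861451348644937}{7262996} \approx -3.9398 \cdot 10^{8}$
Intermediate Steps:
$\left(\left(D + 1741\right) - 28619\right) \left(\left(\frac{93}{-20488} + \frac{5209}{-5672}\right) + 27662\right) = \left(\left(12635 + 1741\right) - 28619\right) \left(\left(\frac{93}{-20488} + \frac{5209}{-5672}\right) + 27662\right) = \left(14376 - 28619\right) \left(\left(93 \left(- \frac{1}{20488}\right) + 5209 \left(- \frac{1}{5672}\right)\right) + 27662\right) = - 14243 \left(\left(- \frac{93}{20488} - \frac{5209}{5672}\right) + 27662\right) = - 14243 \left(- \frac{6703093}{7262996} + 27662\right) = \left(-14243\right) \frac{200902292259}{7262996} = - \frac{2861451348644937}{7262996}$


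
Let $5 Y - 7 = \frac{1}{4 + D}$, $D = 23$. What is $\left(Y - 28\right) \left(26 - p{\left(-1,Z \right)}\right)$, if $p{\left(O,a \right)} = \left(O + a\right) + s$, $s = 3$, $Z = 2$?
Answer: $- \frac{15796}{27} \approx -585.04$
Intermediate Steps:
$p{\left(O,a \right)} = 3 + O + a$ ($p{\left(O,a \right)} = \left(O + a\right) + 3 = 3 + O + a$)
$Y = \frac{38}{27}$ ($Y = \frac{7}{5} + \frac{1}{5 \left(4 + 23\right)} = \frac{7}{5} + \frac{1}{5 \cdot 27} = \frac{7}{5} + \frac{1}{5} \cdot \frac{1}{27} = \frac{7}{5} + \frac{1}{135} = \frac{38}{27} \approx 1.4074$)
$\left(Y - 28\right) \left(26 - p{\left(-1,Z \right)}\right) = \left(\frac{38}{27} - 28\right) \left(26 - \left(3 - 1 + 2\right)\right) = - \frac{718 \left(26 - 4\right)}{27} = \left(- \frac{718}{27}\right) 22 = - \frac{15796}{27}$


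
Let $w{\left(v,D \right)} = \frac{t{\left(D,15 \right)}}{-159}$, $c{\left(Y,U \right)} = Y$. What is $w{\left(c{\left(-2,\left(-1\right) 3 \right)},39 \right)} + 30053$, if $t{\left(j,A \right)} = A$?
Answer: $\frac{1592804}{53} \approx 30053.0$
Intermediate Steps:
$w{\left(v,D \right)} = - \frac{5}{53}$ ($w{\left(v,D \right)} = \frac{15}{-159} = 15 \left(- \frac{1}{159}\right) = - \frac{5}{53}$)
$w{\left(c{\left(-2,\left(-1\right) 3 \right)},39 \right)} + 30053 = - \frac{5}{53} + 30053 = \frac{1592804}{53}$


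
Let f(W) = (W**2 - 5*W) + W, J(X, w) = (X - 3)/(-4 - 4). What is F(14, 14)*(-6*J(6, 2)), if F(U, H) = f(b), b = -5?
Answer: 405/4 ≈ 101.25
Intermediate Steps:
J(X, w) = 3/8 - X/8 (J(X, w) = (-3 + X)/(-8) = (-3 + X)*(-1/8) = 3/8 - X/8)
f(W) = W**2 - 4*W
F(U, H) = 45 (F(U, H) = -5*(-4 - 5) = -5*(-9) = 45)
F(14, 14)*(-6*J(6, 2)) = 45*(-6*(3/8 - 1/8*6)) = 45*(-6*(3/8 - 3/4)) = 45*(-6*(-3/8)) = 45*(9/4) = 405/4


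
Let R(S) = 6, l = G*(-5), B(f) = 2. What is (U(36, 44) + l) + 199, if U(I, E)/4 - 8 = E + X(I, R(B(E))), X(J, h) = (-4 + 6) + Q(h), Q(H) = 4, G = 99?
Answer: -64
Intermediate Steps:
l = -495 (l = 99*(-5) = -495)
X(J, h) = 6 (X(J, h) = (-4 + 6) + 4 = 2 + 4 = 6)
U(I, E) = 56 + 4*E (U(I, E) = 32 + 4*(E + 6) = 32 + 4*(6 + E) = 32 + (24 + 4*E) = 56 + 4*E)
(U(36, 44) + l) + 199 = ((56 + 4*44) - 495) + 199 = ((56 + 176) - 495) + 199 = (232 - 495) + 199 = -263 + 199 = -64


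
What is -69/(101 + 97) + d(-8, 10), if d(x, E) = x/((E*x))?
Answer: -41/165 ≈ -0.24848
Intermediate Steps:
d(x, E) = 1/E (d(x, E) = x*(1/(E*x)) = 1/E)
-69/(101 + 97) + d(-8, 10) = -69/(101 + 97) + 1/10 = -69/198 + ⅒ = -69*1/198 + ⅒ = -23/66 + ⅒ = -41/165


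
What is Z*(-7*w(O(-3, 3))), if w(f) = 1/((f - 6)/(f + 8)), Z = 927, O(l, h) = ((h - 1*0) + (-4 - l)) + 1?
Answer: 23793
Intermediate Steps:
O(l, h) = -3 + h - l (O(l, h) = ((h + 0) + (-4 - l)) + 1 = (h + (-4 - l)) + 1 = (-4 + h - l) + 1 = -3 + h - l)
w(f) = (8 + f)/(-6 + f) (w(f) = 1/((-6 + f)/(8 + f)) = (8 + f)/(-6 + f))
Z*(-7*w(O(-3, 3))) = 927*(-7*(8 + (-3 + 3 - 1*(-3)))/(-6 + (-3 + 3 - 1*(-3)))) = 927*(-7*(8 + (-3 + 3 + 3))/(-6 + (-3 + 3 + 3))) = 927*(-7*(8 + 3)/(-6 + 3)) = 927*(-7*11/(-3)) = 927*(-(-7)*11/3) = 927*(-7*(-11/3)) = 927*(77/3) = 23793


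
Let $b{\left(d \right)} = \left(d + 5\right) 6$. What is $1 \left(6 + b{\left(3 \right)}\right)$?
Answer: $54$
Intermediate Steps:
$b{\left(d \right)} = 30 + 6 d$ ($b{\left(d \right)} = \left(5 + d\right) 6 = 30 + 6 d$)
$1 \left(6 + b{\left(3 \right)}\right) = 1 \left(6 + \left(30 + 6 \cdot 3\right)\right) = 1 \left(6 + \left(30 + 18\right)\right) = 1 \left(6 + 48\right) = 1 \cdot 54 = 54$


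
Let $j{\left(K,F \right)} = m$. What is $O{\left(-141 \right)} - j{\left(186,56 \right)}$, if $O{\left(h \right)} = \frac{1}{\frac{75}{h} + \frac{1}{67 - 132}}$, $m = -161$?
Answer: $\frac{266137}{1672} \approx 159.17$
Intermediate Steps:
$j{\left(K,F \right)} = -161$
$O{\left(h \right)} = \frac{1}{- \frac{1}{65} + \frac{75}{h}}$ ($O{\left(h \right)} = \frac{1}{\frac{75}{h} + \frac{1}{-65}} = \frac{1}{\frac{75}{h} - \frac{1}{65}} = \frac{1}{- \frac{1}{65} + \frac{75}{h}}$)
$O{\left(-141 \right)} - j{\left(186,56 \right)} = \left(-65\right) \left(-141\right) \frac{1}{-4875 - 141} - -161 = \left(-65\right) \left(-141\right) \frac{1}{-5016} + 161 = \left(-65\right) \left(-141\right) \left(- \frac{1}{5016}\right) + 161 = - \frac{3055}{1672} + 161 = \frac{266137}{1672}$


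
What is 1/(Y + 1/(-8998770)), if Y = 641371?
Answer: 8998770/5771550113669 ≈ 1.5592e-6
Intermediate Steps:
1/(Y + 1/(-8998770)) = 1/(641371 + 1/(-8998770)) = 1/(641371 - 1/8998770) = 1/(5771550113669/8998770) = 8998770/5771550113669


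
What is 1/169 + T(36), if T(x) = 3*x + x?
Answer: 24337/169 ≈ 144.01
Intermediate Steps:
T(x) = 4*x
1/169 + T(36) = 1/169 + 4*36 = 1/169 + 144 = 24337/169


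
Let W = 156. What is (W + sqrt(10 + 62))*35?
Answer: 5460 + 210*sqrt(2) ≈ 5757.0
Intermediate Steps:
(W + sqrt(10 + 62))*35 = (156 + sqrt(10 + 62))*35 = (156 + sqrt(72))*35 = (156 + 6*sqrt(2))*35 = 5460 + 210*sqrt(2)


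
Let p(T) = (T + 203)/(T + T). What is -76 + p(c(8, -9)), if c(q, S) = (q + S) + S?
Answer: -1713/20 ≈ -85.650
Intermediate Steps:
c(q, S) = q + 2*S (c(q, S) = (S + q) + S = q + 2*S)
p(T) = (203 + T)/(2*T) (p(T) = (203 + T)/((2*T)) = (203 + T)*(1/(2*T)) = (203 + T)/(2*T))
-76 + p(c(8, -9)) = -76 + (203 + (8 + 2*(-9)))/(2*(8 + 2*(-9))) = -76 + (203 + (8 - 18))/(2*(8 - 18)) = -76 + (½)*(203 - 10)/(-10) = -76 + (½)*(-⅒)*193 = -76 - 193/20 = -1713/20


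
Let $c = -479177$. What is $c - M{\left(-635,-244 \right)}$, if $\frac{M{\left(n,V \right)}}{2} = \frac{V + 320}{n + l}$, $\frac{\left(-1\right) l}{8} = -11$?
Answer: $- \frac{262109667}{547} \approx -4.7918 \cdot 10^{5}$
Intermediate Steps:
$l = 88$ ($l = \left(-8\right) \left(-11\right) = 88$)
$M{\left(n,V \right)} = \frac{2 \left(320 + V\right)}{88 + n}$ ($M{\left(n,V \right)} = 2 \frac{V + 320}{n + 88} = 2 \frac{320 + V}{88 + n} = \frac{2 \left(320 + V\right)}{88 + n}$)
$c - M{\left(-635,-244 \right)} = -479177 - \frac{2 \left(320 - 244\right)}{88 - 635} = -479177 - 2 \frac{1}{-547} \cdot 76 = -479177 - 2 \left(- \frac{1}{547}\right) 76 = -479177 - - \frac{152}{547} = -479177 + \frac{152}{547} = - \frac{262109667}{547}$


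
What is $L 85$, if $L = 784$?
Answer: $66640$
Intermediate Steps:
$L 85 = 784 \cdot 85 = 66640$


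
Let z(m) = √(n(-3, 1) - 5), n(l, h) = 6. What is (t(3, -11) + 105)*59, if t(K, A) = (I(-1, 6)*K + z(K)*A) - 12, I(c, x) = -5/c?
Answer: 5723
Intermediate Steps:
z(m) = 1 (z(m) = √(6 - 5) = √1 = 1)
t(K, A) = -12 + A + 5*K (t(K, A) = ((-5/(-1))*K + 1*A) - 12 = ((-5*(-1))*K + A) - 12 = (5*K + A) - 12 = (A + 5*K) - 12 = -12 + A + 5*K)
(t(3, -11) + 105)*59 = ((-12 - 11 + 5*3) + 105)*59 = ((-12 - 11 + 15) + 105)*59 = (-8 + 105)*59 = 97*59 = 5723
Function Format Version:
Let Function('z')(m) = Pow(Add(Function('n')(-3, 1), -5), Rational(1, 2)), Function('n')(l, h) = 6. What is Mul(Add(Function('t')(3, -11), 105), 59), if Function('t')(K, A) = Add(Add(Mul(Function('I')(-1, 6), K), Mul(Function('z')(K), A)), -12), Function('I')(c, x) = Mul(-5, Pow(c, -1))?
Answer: 5723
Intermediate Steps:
Function('z')(m) = 1 (Function('z')(m) = Pow(Add(6, -5), Rational(1, 2)) = Pow(1, Rational(1, 2)) = 1)
Function('t')(K, A) = Add(-12, A, Mul(5, K)) (Function('t')(K, A) = Add(Add(Mul(Mul(-5, Pow(-1, -1)), K), Mul(1, A)), -12) = Add(Add(Mul(Mul(-5, -1), K), A), -12) = Add(Add(Mul(5, K), A), -12) = Add(Add(A, Mul(5, K)), -12) = Add(-12, A, Mul(5, K)))
Mul(Add(Function('t')(3, -11), 105), 59) = Mul(Add(Add(-12, -11, Mul(5, 3)), 105), 59) = Mul(Add(Add(-12, -11, 15), 105), 59) = Mul(Add(-8, 105), 59) = Mul(97, 59) = 5723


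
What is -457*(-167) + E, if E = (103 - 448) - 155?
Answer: 75819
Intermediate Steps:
E = -500 (E = -345 - 155 = -500)
-457*(-167) + E = -457*(-167) - 500 = 76319 - 500 = 75819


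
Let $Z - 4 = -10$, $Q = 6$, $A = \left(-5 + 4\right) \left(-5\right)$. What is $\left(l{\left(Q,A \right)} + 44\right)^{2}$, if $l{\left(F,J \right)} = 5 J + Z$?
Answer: $3969$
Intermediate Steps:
$A = 5$ ($A = \left(-1\right) \left(-5\right) = 5$)
$Z = -6$ ($Z = 4 - 10 = -6$)
$l{\left(F,J \right)} = -6 + 5 J$ ($l{\left(F,J \right)} = 5 J - 6 = -6 + 5 J$)
$\left(l{\left(Q,A \right)} + 44\right)^{2} = \left(\left(-6 + 5 \cdot 5\right) + 44\right)^{2} = \left(\left(-6 + 25\right) + 44\right)^{2} = \left(19 + 44\right)^{2} = 63^{2} = 3969$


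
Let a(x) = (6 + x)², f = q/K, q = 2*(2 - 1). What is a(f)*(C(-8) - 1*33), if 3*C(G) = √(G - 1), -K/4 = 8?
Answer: -297825/256 + 9025*I/256 ≈ -1163.4 + 35.254*I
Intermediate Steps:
K = -32 (K = -4*8 = -32)
q = 2 (q = 2*1 = 2)
C(G) = √(-1 + G)/3 (C(G) = √(G - 1)/3 = √(-1 + G)/3)
f = -1/16 (f = 2/(-32) = 2*(-1/32) = -1/16 ≈ -0.062500)
a(f)*(C(-8) - 1*33) = (6 - 1/16)²*(√(-1 - 8)/3 - 1*33) = (95/16)²*(√(-9)/3 - 33) = 9025*((3*I)/3 - 33)/256 = 9025*(I - 33)/256 = 9025*(-33 + I)/256 = -297825/256 + 9025*I/256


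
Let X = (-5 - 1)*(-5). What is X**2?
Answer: 900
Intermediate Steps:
X = 30 (X = -6*(-5) = 30)
X**2 = 30**2 = 900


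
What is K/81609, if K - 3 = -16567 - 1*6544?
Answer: -23108/81609 ≈ -0.28315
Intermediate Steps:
K = -23108 (K = 3 + (-16567 - 1*6544) = 3 + (-16567 - 6544) = 3 - 23111 = -23108)
K/81609 = -23108/81609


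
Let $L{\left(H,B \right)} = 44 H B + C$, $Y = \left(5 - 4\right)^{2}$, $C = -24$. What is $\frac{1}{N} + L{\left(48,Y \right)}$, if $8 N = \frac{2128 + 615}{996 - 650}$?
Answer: $\frac{5730152}{2743} \approx 2089.0$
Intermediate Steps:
$Y = 1$ ($Y = 1^{2} = 1$)
$L{\left(H,B \right)} = -24 + 44 B H$ ($L{\left(H,B \right)} = 44 H B - 24 = 44 B H - 24 = -24 + 44 B H$)
$N = \frac{2743}{2768}$ ($N = \frac{\left(2128 + 615\right) \frac{1}{996 - 650}}{8} = \frac{2743 \cdot \frac{1}{346}}{8} = \frac{1}{8} \cdot \frac{2743}{346} = \frac{2743}{2768} \approx 0.99097$)
$\frac{1}{N} + L{\left(48,Y \right)} = \frac{1}{\frac{2743}{2768}} - \left(24 - 2112\right) = \frac{2768}{2743} + \left(-24 + 2112\right) = \frac{2768}{2743} + 2088 = \frac{5730152}{2743}$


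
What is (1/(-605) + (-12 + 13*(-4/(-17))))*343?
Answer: -31548111/10285 ≈ -3067.4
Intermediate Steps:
(1/(-605) + (-12 + 13*(-4/(-17))))*343 = (-1/605 + (-12 + 13*(-4*(-1/17))))*343 = (-1/605 + (-12 + 13*(4/17)))*343 = (-1/605 + (-12 + 52/17))*343 = (-1/605 - 152/17)*343 = -91977/10285*343 = -31548111/10285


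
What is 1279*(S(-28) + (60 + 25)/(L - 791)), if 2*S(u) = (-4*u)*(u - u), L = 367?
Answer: -108715/424 ≈ -256.40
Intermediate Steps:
S(u) = 0 (S(u) = ((-4*u)*(u - u))/2 = (-4*u*0)/2 = (½)*0 = 0)
1279*(S(-28) + (60 + 25)/(L - 791)) = 1279*(0 + (60 + 25)/(367 - 791)) = 1279*(0 + 85/(-424)) = 1279*(0 + 85*(-1/424)) = 1279*(0 - 85/424) = 1279*(-85/424) = -108715/424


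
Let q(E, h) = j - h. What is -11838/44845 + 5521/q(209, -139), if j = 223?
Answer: 243303889/16233890 ≈ 14.987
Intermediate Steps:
q(E, h) = 223 - h
-11838/44845 + 5521/q(209, -139) = -11838/44845 + 5521/(223 - 1*(-139)) = -11838*1/44845 + 5521/(223 + 139) = -11838/44845 + 5521/362 = 243303889/16233890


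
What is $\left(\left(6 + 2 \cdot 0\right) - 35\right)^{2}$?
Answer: $841$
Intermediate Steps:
$\left(\left(6 + 2 \cdot 0\right) - 35\right)^{2} = \left(\left(6 + 0\right) - 35\right)^{2} = \left(6 - 35\right)^{2} = \left(-29\right)^{2} = 841$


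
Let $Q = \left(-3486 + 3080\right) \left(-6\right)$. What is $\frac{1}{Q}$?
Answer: $\frac{1}{2436} \approx 0.00041051$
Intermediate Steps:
$Q = 2436$ ($Q = \left(-406\right) \left(-6\right) = 2436$)
$\frac{1}{Q} = \frac{1}{2436}$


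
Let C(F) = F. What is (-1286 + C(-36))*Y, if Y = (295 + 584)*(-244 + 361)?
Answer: -135958446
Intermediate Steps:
Y = 102843 (Y = 879*117 = 102843)
(-1286 + C(-36))*Y = (-1286 - 36)*102843 = -1322*102843 = -135958446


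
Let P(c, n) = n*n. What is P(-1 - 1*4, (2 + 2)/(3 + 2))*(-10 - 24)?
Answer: -544/25 ≈ -21.760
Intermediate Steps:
P(c, n) = n**2
P(-1 - 1*4, (2 + 2)/(3 + 2))*(-10 - 24) = ((2 + 2)/(3 + 2))**2*(-10 - 24) = (4/5)**2*(-34) = (16/25)*(-34) = -544/25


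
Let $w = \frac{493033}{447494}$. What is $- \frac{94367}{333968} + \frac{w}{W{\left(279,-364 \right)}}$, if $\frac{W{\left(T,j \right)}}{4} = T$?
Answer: $- \frac{5870316792953}{20848090328784} \approx -0.28158$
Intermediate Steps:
$W{\left(T,j \right)} = 4 T$
$w = \frac{493033}{447494}$ ($w = 493033 \cdot \frac{1}{447494} = \frac{493033}{447494} \approx 1.1018$)
$- \frac{94367}{333968} + \frac{w}{W{\left(279,-364 \right)}} = - \frac{94367}{333968} + \frac{493033}{447494 \cdot 4 \cdot 279} = \left(-94367\right) \frac{1}{333968} + \frac{493033}{447494 \cdot 1116} = - \frac{94367}{333968} + \frac{493033}{447494} \cdot \frac{1}{1116} = - \frac{94367}{333968} + \frac{493033}{499403304} = - \frac{5870316792953}{20848090328784}$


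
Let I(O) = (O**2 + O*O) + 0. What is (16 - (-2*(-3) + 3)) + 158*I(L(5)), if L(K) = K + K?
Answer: 31607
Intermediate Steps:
L(K) = 2*K
I(O) = 2*O**2 (I(O) = (O**2 + O**2) + 0 = 2*O**2 + 0 = 2*O**2)
(16 - (-2*(-3) + 3)) + 158*I(L(5)) = (16 - (-2*(-3) + 3)) + 158*(2*(2*5)**2) = (16 - (6 + 3)) + 158*(2*10**2) = (16 - 1*9) + 158*(2*100) = (16 - 9) + 158*200 = 7 + 31600 = 31607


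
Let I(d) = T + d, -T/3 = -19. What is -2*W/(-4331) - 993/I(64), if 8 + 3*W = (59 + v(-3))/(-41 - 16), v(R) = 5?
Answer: -735542633/89612721 ≈ -8.2080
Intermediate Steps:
T = 57 (T = -3*(-19) = 57)
W = -520/171 (W = -8/3 + ((59 + 5)/(-41 - 16))/3 = -8/3 + (64/(-57))/3 = -8/3 + (64*(-1/57))/3 = -8/3 + (⅓)*(-64/57) = -8/3 - 64/171 = -520/171 ≈ -3.0409)
I(d) = 57 + d
-2*W/(-4331) - 993/I(64) = -2*(-520/171)/(-4331) - 993/(57 + 64) = (1040/171)*(-1/4331) - 993/121 = -1040/740601 - 993*1/121 = -1040/740601 - 993/121 = -735542633/89612721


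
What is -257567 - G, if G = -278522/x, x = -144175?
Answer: -37135000747/144175 ≈ -2.5757e+5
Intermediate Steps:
G = 278522/144175 (G = -278522/(-144175) = -278522*(-1/144175) = 278522/144175 ≈ 1.9318)
-257567 - G = -257567 - 1*278522/144175 = -257567 - 278522/144175 = -37135000747/144175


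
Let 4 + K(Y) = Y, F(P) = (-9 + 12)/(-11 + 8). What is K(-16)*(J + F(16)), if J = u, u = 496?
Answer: -9900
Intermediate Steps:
F(P) = -1 (F(P) = 3/(-3) = 3*(-⅓) = -1)
K(Y) = -4 + Y
J = 496
K(-16)*(J + F(16)) = (-4 - 16)*(496 - 1) = -20*495 = -9900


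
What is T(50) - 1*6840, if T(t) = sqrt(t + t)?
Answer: -6830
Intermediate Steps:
T(t) = sqrt(2)*sqrt(t) (T(t) = sqrt(2*t) = sqrt(2)*sqrt(t))
T(50) - 1*6840 = sqrt(2)*sqrt(50) - 1*6840 = sqrt(2)*(5*sqrt(2)) - 6840 = 10 - 6840 = -6830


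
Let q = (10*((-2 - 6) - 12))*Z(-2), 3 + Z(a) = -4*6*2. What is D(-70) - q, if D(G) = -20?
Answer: -10220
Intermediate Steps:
Z(a) = -51 (Z(a) = -3 - 4*6*2 = -3 - 24*2 = -3 - 48 = -51)
q = 10200 (q = (10*((-2 - 6) - 12))*(-51) = (10*(-8 - 12))*(-51) = (10*(-20))*(-51) = -200*(-51) = 10200)
D(-70) - q = -20 - 1*10200 = -20 - 10200 = -10220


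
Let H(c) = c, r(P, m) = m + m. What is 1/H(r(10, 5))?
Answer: ⅒ ≈ 0.10000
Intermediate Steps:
r(P, m) = 2*m
1/H(r(10, 5)) = 1/(2*5) = 1/10 = ⅒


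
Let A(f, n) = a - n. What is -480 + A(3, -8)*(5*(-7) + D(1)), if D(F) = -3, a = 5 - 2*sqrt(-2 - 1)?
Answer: -974 + 76*I*sqrt(3) ≈ -974.0 + 131.64*I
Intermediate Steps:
a = 5 - 2*I*sqrt(3) ≈ 5.0 - 3.4641*I
A(f, n) = 5 - n - 2*I*sqrt(3) (A(f, n) = (5 - 2*I*sqrt(3)) - n = 5 - n - 2*I*sqrt(3))
-480 + A(3, -8)*(5*(-7) + D(1)) = -480 + (5 - 1*(-8) - 2*I*sqrt(3))*(5*(-7) - 3) = -480 + (5 + 8 - 2*I*sqrt(3))*(-35 - 3) = -480 + (13 - 2*I*sqrt(3))*(-38) = -480 + (-494 + 76*I*sqrt(3)) = -974 + 76*I*sqrt(3)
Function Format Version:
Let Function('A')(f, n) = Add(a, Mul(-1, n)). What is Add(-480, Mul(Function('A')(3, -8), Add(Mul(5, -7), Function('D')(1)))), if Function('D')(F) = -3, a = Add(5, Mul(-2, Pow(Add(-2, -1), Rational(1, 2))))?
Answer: Add(-974, Mul(76, I, Pow(3, Rational(1, 2)))) ≈ Add(-974.00, Mul(131.64, I))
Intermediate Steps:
a = Add(5, Mul(-2, I, Pow(3, Rational(1, 2)))) (a = Add(5, Mul(-2, Pow(-3, Rational(1, 2)))) = Add(5, Mul(-2, Mul(I, Pow(3, Rational(1, 2))))) = Add(5, Mul(-2, I, Pow(3, Rational(1, 2)))) ≈ Add(5.0000, Mul(-3.4641, I)))
Function('A')(f, n) = Add(5, Mul(-1, n), Mul(-2, I, Pow(3, Rational(1, 2)))) (Function('A')(f, n) = Add(Add(5, Mul(-2, I, Pow(3, Rational(1, 2)))), Mul(-1, n)) = Add(5, Mul(-1, n), Mul(-2, I, Pow(3, Rational(1, 2)))))
Add(-480, Mul(Function('A')(3, -8), Add(Mul(5, -7), Function('D')(1)))) = Add(-480, Mul(Add(5, Mul(-1, -8), Mul(-2, I, Pow(3, Rational(1, 2)))), Add(Mul(5, -7), -3))) = Add(-480, Mul(Add(5, 8, Mul(-2, I, Pow(3, Rational(1, 2)))), Add(-35, -3))) = Add(-480, Mul(Add(13, Mul(-2, I, Pow(3, Rational(1, 2)))), -38)) = Add(-480, Add(-494, Mul(76, I, Pow(3, Rational(1, 2))))) = Add(-974, Mul(76, I, Pow(3, Rational(1, 2))))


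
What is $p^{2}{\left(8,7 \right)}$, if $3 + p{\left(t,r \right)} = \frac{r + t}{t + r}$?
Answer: $4$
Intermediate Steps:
$p{\left(t,r \right)} = -2$ ($p{\left(t,r \right)} = -3 + \frac{r + t}{t + r} = -3 + \frac{r + t}{r + t} = -3 + 1 = -2$)
$p^{2}{\left(8,7 \right)} = \left(-2\right)^{2} = 4$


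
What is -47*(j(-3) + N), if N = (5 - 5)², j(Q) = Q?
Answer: 141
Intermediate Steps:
N = 0 (N = 0² = 0)
-47*(j(-3) + N) = -47*(-3 + 0) = -47*(-3) = 141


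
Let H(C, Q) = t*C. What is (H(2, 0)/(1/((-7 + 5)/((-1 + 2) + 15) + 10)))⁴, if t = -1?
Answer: 38950081/256 ≈ 1.5215e+5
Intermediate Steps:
H(C, Q) = -C
(H(2, 0)/(1/((-7 + 5)/((-1 + 2) + 15) + 10)))⁴ = ((-1*2)/(1/((-7 + 5)/((-1 + 2) + 15) + 10)))⁴ = (-(20 - 4/(1 + 15)))⁴ = (-2/(1/(-2/16 + 10)))⁴ = (-2/(1/(-2*1/16 + 10)))⁴ = (-2/(1/(-⅛ + 10)))⁴ = (-2/(1/(79/8)))⁴ = (-2/8/79)⁴ = (-2*79/8)⁴ = (-79/4)⁴ = 38950081/256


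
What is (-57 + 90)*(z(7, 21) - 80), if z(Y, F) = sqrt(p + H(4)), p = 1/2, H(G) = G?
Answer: -2640 + 99*sqrt(2)/2 ≈ -2570.0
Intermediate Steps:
p = 1/2 ≈ 0.50000
z(Y, F) = 3*sqrt(2)/2 (z(Y, F) = sqrt(1/2 + 4) = sqrt(9/2) = 3*sqrt(2)/2)
(-57 + 90)*(z(7, 21) - 80) = (-57 + 90)*(3*sqrt(2)/2 - 80) = 33*(-80 + 3*sqrt(2)/2) = -2640 + 99*sqrt(2)/2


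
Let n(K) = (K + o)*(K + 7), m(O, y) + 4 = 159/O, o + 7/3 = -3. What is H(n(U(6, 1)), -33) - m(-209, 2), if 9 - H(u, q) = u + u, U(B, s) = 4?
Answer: 27020/627 ≈ 43.094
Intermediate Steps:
o = -16/3 (o = -7/3 - 3 = -16/3 ≈ -5.3333)
m(O, y) = -4 + 159/O
n(K) = (7 + K)*(-16/3 + K) (n(K) = (K - 16/3)*(K + 7) = (-16/3 + K)*(7 + K) = (7 + K)*(-16/3 + K))
H(u, q) = 9 - 2*u (H(u, q) = 9 - (u + u) = 9 - 2*u)
H(n(U(6, 1)), -33) - m(-209, 2) = (9 - 2*(-112/3 + 4² + (5/3)*4)) - (-4 + 159/(-209)) = (9 - 2*(-112/3 + 16 + 20/3)) - (-4 + 159*(-1/209)) = (9 - 2*(-44/3)) - (-4 - 159/209) = (9 + 88/3) - 1*(-995/209) = 115/3 + 995/209 = 27020/627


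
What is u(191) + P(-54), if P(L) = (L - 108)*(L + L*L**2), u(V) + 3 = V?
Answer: 25518104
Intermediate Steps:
u(V) = -3 + V
P(L) = (-108 + L)*(L + L**3)
u(191) + P(-54) = (-3 + 191) - 54*(-108 - 54 + (-54)**3 - 108*(-54)**2) = 188 - 54*(-108 - 54 - 157464 - 108*2916) = 188 - 54*(-108 - 54 - 157464 - 314928) = 188 - 54*(-472554) = 188 + 25517916 = 25518104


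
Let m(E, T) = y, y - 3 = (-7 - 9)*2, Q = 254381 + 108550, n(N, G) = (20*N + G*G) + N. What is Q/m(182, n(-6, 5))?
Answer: -362931/29 ≈ -12515.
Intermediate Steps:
n(N, G) = G² + 21*N (n(N, G) = (20*N + G²) + N = (G² + 20*N) + N = G² + 21*N)
Q = 362931
y = -29 (y = 3 + (-7 - 9)*2 = 3 - 16*2 = 3 - 32 = -29)
m(E, T) = -29
Q/m(182, n(-6, 5)) = 362931/(-29) = 362931*(-1/29) = -362931/29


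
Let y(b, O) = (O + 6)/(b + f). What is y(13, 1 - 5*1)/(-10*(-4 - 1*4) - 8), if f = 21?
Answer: 1/1224 ≈ 0.00081699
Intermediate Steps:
y(b, O) = (6 + O)/(21 + b) (y(b, O) = (O + 6)/(b + 21) = (6 + O)/(21 + b))
y(13, 1 - 5*1)/(-10*(-4 - 1*4) - 8) = ((6 + (1 - 5*1))/(21 + 13))/(-10*(-4 - 1*4) - 8) = ((6 + (1 - 5))/34)/(-10*(-4 - 4) - 8) = ((6 - 4)/34)/(-10*(-8) - 8) = ((1/34)*2)/(80 - 8) = (1/17)/72 = (1/17)*(1/72) = 1/1224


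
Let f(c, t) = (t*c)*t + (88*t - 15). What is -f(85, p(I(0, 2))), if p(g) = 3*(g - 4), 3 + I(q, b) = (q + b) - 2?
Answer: -35622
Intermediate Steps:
I(q, b) = -5 + b + q (I(q, b) = -3 + ((q + b) - 2) = -3 + ((b + q) - 2) = -3 + (-2 + b + q) = -5 + b + q)
p(g) = -12 + 3*g (p(g) = 3*(-4 + g) = -12 + 3*g)
f(c, t) = -15 + 88*t + c*t² (f(c, t) = (c*t)*t + (-15 + 88*t) = c*t² + (-15 + 88*t) = -15 + 88*t + c*t²)
-f(85, p(I(0, 2))) = -(-15 + 88*(-12 + 3*(-5 + 2 + 0)) + 85*(-12 + 3*(-5 + 2 + 0))²) = -(-15 + 88*(-12 + 3*(-3)) + 85*(-12 + 3*(-3))²) = -(-15 + 88*(-12 - 9) + 85*(-12 - 9)²) = -(-15 + 88*(-21) + 85*(-21)²) = -(-15 - 1848 + 85*441) = -(-15 - 1848 + 37485) = -1*35622 = -35622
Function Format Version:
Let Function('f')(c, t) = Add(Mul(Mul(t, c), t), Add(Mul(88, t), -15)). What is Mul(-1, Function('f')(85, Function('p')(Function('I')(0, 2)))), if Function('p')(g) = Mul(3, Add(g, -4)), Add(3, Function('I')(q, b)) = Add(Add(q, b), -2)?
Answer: -35622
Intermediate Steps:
Function('I')(q, b) = Add(-5, b, q) (Function('I')(q, b) = Add(-3, Add(Add(q, b), -2)) = Add(-3, Add(Add(b, q), -2)) = Add(-3, Add(-2, b, q)) = Add(-5, b, q))
Function('p')(g) = Add(-12, Mul(3, g)) (Function('p')(g) = Mul(3, Add(-4, g)) = Add(-12, Mul(3, g)))
Function('f')(c, t) = Add(-15, Mul(88, t), Mul(c, Pow(t, 2))) (Function('f')(c, t) = Add(Mul(Mul(c, t), t), Add(-15, Mul(88, t))) = Add(Mul(c, Pow(t, 2)), Add(-15, Mul(88, t))) = Add(-15, Mul(88, t), Mul(c, Pow(t, 2))))
Mul(-1, Function('f')(85, Function('p')(Function('I')(0, 2)))) = Mul(-1, Add(-15, Mul(88, Add(-12, Mul(3, Add(-5, 2, 0)))), Mul(85, Pow(Add(-12, Mul(3, Add(-5, 2, 0))), 2)))) = Mul(-1, Add(-15, Mul(88, Add(-12, Mul(3, -3))), Mul(85, Pow(Add(-12, Mul(3, -3)), 2)))) = Mul(-1, Add(-15, Mul(88, Add(-12, -9)), Mul(85, Pow(Add(-12, -9), 2)))) = Mul(-1, Add(-15, Mul(88, -21), Mul(85, Pow(-21, 2)))) = Mul(-1, Add(-15, -1848, Mul(85, 441))) = Mul(-1, Add(-15, -1848, 37485)) = Mul(-1, 35622) = -35622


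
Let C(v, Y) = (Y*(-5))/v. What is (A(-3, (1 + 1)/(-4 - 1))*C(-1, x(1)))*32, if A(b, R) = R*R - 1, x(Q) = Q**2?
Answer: -672/5 ≈ -134.40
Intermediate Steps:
C(v, Y) = -5*Y/v (C(v, Y) = (-5*Y)/v = -5*Y/v)
A(b, R) = -1 + R**2 (A(b, R) = R**2 - 1 = -1 + R**2)
(A(-3, (1 + 1)/(-4 - 1))*C(-1, x(1)))*32 = ((-1 + ((1 + 1)/(-4 - 1))**2)*(-5*1**2/(-1)))*32 = ((-1 + (2/(-5))**2)*(-5*1*(-1)))*32 = ((-1 + (2*(-1/5))**2)*5)*32 = ((-1 + (-2/5)**2)*5)*32 = ((-1 + 4/25)*5)*32 = -21/25*5*32 = -21/5*32 = -672/5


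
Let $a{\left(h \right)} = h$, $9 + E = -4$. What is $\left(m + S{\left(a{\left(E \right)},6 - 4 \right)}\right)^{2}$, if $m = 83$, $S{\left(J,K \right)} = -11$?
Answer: $5184$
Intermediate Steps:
$E = -13$ ($E = -9 - 4 = -13$)
$\left(m + S{\left(a{\left(E \right)},6 - 4 \right)}\right)^{2} = \left(83 - 11\right)^{2} = 72^{2} = 5184$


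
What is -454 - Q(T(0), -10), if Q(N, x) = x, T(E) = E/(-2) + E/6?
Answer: -444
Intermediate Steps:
T(E) = -E/3 (T(E) = E*(-½) + E*(⅙) = -E/2 + E/6 = -E/3)
-454 - Q(T(0), -10) = -454 - 1*(-10) = -454 + 10 = -444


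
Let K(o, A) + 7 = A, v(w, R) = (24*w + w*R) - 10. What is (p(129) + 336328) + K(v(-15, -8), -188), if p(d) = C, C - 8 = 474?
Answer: 336615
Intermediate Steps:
v(w, R) = -10 + 24*w + R*w (v(w, R) = (24*w + R*w) - 10 = -10 + 24*w + R*w)
C = 482 (C = 8 + 474 = 482)
K(o, A) = -7 + A
p(d) = 482
(p(129) + 336328) + K(v(-15, -8), -188) = (482 + 336328) + (-7 - 188) = 336810 - 195 = 336615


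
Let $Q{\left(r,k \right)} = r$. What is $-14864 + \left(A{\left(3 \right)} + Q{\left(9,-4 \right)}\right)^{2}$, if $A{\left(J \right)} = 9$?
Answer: $-14540$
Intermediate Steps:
$-14864 + \left(A{\left(3 \right)} + Q{\left(9,-4 \right)}\right)^{2} = -14864 + \left(9 + 9\right)^{2} = -14864 + 18^{2} = -14864 + 324 = -14540$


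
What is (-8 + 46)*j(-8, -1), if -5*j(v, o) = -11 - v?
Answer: 114/5 ≈ 22.800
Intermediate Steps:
j(v, o) = 11/5 + v/5 (j(v, o) = -(-11 - v)/5 = 11/5 + v/5)
(-8 + 46)*j(-8, -1) = (-8 + 46)*(11/5 + (⅕)*(-8)) = 38*(11/5 - 8/5) = 38*(⅗) = 114/5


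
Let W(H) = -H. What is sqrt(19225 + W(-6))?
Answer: sqrt(19231) ≈ 138.68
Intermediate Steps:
sqrt(19225 + W(-6)) = sqrt(19225 - 1*(-6)) = sqrt(19225 + 6) = sqrt(19231)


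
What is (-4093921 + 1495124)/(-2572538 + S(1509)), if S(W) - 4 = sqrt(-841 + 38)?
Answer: 6685493641598/6617931181959 + 2598797*I*sqrt(803)/6617931181959 ≈ 1.0102 + 1.1128e-5*I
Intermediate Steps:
S(W) = 4 + I*sqrt(803) (S(W) = 4 + sqrt(-841 + 38) = 4 + sqrt(-803) = 4 + I*sqrt(803))
(-4093921 + 1495124)/(-2572538 + S(1509)) = (-4093921 + 1495124)/(-2572538 + (4 + I*sqrt(803))) = -2598797/(-2572534 + I*sqrt(803))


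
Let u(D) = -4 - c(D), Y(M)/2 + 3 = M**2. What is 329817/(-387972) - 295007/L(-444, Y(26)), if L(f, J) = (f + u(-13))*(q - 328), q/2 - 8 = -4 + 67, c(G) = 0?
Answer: -3942706855/898025856 ≈ -4.3904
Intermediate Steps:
Y(M) = -6 + 2*M**2
u(D) = -4 (u(D) = -4 - 1*0 = -4 + 0 = -4)
q = 142 (q = 16 + 2*(-4 + 67) = 16 + 2*63 = 16 + 126 = 142)
L(f, J) = 744 - 186*f (L(f, J) = (f - 4)*(142 - 328) = (-4 + f)*(-186) = 744 - 186*f)
329817/(-387972) - 295007/L(-444, Y(26)) = 329817/(-387972) - 295007/(744 - 186*(-444)) = 329817*(-1/387972) - 295007/(744 + 82584) = -109939/129324 - 295007/83328 = -3942706855/898025856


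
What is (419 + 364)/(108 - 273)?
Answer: -261/55 ≈ -4.7455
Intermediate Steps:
(419 + 364)/(108 - 273) = 783/(-165) = 783*(-1/165) = -261/55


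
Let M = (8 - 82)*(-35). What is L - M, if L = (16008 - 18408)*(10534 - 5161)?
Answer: -12897790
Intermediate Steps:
M = 2590 (M = -74*(-35) = 2590)
L = -12895200 (L = -2400*5373 = -12895200)
L - M = -12895200 - 1*2590 = -12895200 - 2590 = -12897790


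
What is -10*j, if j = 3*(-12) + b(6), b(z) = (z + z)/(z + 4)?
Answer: 348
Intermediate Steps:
b(z) = 2*z/(4 + z) (b(z) = (2*z)/(4 + z) = 2*z/(4 + z))
j = -174/5 (j = 3*(-12) + 2*6/(4 + 6) = -36 + 2*6/10 = -36 + 2*6*(1/10) = -36 + 6/5 = -174/5 ≈ -34.800)
-10*j = -10*(-174/5) = 348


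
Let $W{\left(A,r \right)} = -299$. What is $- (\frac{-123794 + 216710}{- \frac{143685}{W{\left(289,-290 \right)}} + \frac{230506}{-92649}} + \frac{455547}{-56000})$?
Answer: $- \frac{138109002674192763}{741627615176000} \approx -186.22$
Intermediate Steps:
$- (\frac{-123794 + 216710}{- \frac{143685}{W{\left(289,-290 \right)}} + \frac{230506}{-92649}} + \frac{455547}{-56000}) = - (\frac{-123794 + 216710}{- \frac{143685}{-299} + \frac{230506}{-92649}} + \frac{455547}{-56000}) = - (\frac{92916}{\left(-143685\right) \left(- \frac{1}{299}\right) + 230506 \left(- \frac{1}{92649}\right)} + 455547 \left(- \frac{1}{56000}\right)) = - (\frac{92916}{\frac{143685}{299} - \frac{230506}{92649}} - \frac{455547}{56000}) = - (\frac{92916}{\frac{13243350271}{27702051}} - \frac{455547}{56000}) = - (92916 \cdot \frac{27702051}{13243350271} - \frac{455547}{56000}) = - (\frac{2573963770716}{13243350271} - \frac{455547}{56000}) = \left(-1\right) \frac{138109002674192763}{741627615176000} = - \frac{138109002674192763}{741627615176000}$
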